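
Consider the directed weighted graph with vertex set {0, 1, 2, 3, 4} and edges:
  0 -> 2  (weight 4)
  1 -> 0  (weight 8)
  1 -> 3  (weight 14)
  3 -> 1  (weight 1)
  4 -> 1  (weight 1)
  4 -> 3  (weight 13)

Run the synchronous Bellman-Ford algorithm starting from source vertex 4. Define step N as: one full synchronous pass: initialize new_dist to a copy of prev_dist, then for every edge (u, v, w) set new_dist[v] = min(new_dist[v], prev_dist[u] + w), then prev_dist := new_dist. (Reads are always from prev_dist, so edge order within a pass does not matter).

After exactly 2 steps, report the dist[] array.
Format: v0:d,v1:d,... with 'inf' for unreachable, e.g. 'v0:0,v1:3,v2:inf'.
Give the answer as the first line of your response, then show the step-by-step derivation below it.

v0:9,v1:1,v2:inf,v3:13,v4:0

step 1: dist = v0:inf,v1:1,v2:inf,v3:13,v4:0
step 2: dist = v0:9,v1:1,v2:inf,v3:13,v4:0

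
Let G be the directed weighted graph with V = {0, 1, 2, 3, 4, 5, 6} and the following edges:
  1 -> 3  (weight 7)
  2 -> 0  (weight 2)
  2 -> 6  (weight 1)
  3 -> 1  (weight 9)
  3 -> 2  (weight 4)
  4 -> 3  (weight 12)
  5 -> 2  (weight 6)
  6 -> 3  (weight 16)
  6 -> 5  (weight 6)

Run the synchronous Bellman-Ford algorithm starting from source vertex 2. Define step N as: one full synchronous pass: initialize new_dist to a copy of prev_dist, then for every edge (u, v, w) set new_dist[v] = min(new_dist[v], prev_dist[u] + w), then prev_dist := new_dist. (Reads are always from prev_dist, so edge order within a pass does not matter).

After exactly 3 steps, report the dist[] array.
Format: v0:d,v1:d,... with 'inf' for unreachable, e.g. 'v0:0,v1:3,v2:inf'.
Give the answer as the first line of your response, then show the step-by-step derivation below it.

v0:2,v1:26,v2:0,v3:17,v4:inf,v5:7,v6:1

step 1: dist = v0:2,v1:inf,v2:0,v3:inf,v4:inf,v5:inf,v6:1
step 2: dist = v0:2,v1:inf,v2:0,v3:17,v4:inf,v5:7,v6:1
step 3: dist = v0:2,v1:26,v2:0,v3:17,v4:inf,v5:7,v6:1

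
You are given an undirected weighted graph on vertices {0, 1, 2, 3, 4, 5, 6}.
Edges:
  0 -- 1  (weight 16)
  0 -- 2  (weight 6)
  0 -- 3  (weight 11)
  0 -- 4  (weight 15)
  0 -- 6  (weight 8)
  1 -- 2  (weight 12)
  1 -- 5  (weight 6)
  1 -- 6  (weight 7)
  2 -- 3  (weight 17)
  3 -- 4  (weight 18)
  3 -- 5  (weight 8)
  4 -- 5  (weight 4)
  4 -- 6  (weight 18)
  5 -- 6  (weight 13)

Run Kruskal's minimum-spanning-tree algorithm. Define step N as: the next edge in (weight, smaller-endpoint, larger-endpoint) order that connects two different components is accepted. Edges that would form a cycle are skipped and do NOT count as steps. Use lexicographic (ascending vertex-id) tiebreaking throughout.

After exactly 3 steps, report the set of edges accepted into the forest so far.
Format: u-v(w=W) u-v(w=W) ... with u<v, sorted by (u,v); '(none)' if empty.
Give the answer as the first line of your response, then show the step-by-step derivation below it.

0-2(w=6) 1-5(w=6) 4-5(w=4)

step 1: add edge 4-5 (w=4); MST = {4-5(w=4)}
step 2: add edge 0-2 (w=6); MST = {0-2(w=6) 4-5(w=4)}
step 3: add edge 1-5 (w=6); MST = {0-2(w=6) 1-5(w=6) 4-5(w=4)}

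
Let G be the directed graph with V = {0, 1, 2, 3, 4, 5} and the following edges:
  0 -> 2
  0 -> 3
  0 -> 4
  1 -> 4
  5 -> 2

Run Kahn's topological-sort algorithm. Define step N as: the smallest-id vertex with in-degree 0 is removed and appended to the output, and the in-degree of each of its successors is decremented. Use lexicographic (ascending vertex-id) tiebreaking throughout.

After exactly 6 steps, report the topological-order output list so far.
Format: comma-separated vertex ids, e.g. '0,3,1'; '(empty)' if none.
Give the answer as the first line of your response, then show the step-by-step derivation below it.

0,1,3,4,5,2

step 1: output 0; order=[0]; indeg=(0,0,1,0,1,0)
step 2: output 1; order=[0,1]; indeg=(0,0,1,0,0,0)
step 3: output 3; order=[0,1,3]; indeg=(0,0,1,0,0,0)
step 4: output 4; order=[0,1,3,4]; indeg=(0,0,1,0,0,0)
step 5: output 5; order=[0,1,3,4,5]; indeg=(0,0,0,0,0,0)
step 6: output 2; order=[0,1,3,4,5,2]; indeg=(0,0,0,0,0,0)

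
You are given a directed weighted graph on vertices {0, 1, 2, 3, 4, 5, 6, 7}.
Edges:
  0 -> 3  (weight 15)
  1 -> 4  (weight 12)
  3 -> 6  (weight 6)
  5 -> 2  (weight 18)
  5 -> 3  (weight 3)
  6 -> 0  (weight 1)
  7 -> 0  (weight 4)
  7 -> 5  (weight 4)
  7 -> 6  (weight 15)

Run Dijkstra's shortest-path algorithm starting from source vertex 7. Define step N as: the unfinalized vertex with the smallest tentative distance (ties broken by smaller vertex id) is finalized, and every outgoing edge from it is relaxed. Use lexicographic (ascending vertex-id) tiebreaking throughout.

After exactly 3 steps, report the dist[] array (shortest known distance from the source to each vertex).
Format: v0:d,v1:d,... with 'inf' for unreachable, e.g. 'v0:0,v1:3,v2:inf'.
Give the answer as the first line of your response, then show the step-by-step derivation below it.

v0:4,v1:inf,v2:22,v3:7,v4:inf,v5:4,v6:15,v7:0

step 1: dist = v0:4,v1:inf,v2:inf,v3:inf,v4:inf,v5:4,v6:15,v7:0
step 2: dist = v0:4,v1:inf,v2:inf,v3:19,v4:inf,v5:4,v6:15,v7:0
step 3: dist = v0:4,v1:inf,v2:22,v3:7,v4:inf,v5:4,v6:15,v7:0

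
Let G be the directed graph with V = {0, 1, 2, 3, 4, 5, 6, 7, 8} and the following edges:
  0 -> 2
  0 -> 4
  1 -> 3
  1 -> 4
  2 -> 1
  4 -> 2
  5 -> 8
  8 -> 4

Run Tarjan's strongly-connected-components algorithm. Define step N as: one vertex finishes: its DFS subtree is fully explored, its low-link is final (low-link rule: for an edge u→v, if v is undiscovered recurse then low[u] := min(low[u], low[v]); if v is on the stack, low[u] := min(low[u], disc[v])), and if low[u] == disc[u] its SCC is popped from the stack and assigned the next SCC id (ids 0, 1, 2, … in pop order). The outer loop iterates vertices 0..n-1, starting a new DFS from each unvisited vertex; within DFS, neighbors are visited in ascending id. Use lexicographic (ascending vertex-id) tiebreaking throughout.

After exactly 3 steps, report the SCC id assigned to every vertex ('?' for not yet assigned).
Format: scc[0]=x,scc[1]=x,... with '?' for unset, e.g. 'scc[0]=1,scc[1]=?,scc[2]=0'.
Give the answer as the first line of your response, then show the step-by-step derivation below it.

scc[0]=?,scc[1]=?,scc[2]=?,scc[3]=0,scc[4]=?,scc[5]=?,scc[6]=?,scc[7]=?,scc[8]=?

step 1: low=(low[0]=0,low[1]=2,low[2]=1,low[3]=3,low[4]=?,low[5]=?,low[6]=?,low[7]=?,low[8]=?); scc=(scc[0]=?,scc[1]=?,scc[2]=?,scc[3]=0,scc[4]=?,scc[5]=?,scc[6]=?,scc[7]=?,scc[8]=?)
step 2: low=(low[0]=0,low[1]=2,low[2]=1,low[3]=3,low[4]=1,low[5]=?,low[6]=?,low[7]=?,low[8]=?); scc=(scc[0]=?,scc[1]=?,scc[2]=?,scc[3]=0,scc[4]=?,scc[5]=?,scc[6]=?,scc[7]=?,scc[8]=?)
step 3: low=(low[0]=0,low[1]=1,low[2]=1,low[3]=3,low[4]=1,low[5]=?,low[6]=?,low[7]=?,low[8]=?); scc=(scc[0]=?,scc[1]=?,scc[2]=?,scc[3]=0,scc[4]=?,scc[5]=?,scc[6]=?,scc[7]=?,scc[8]=?)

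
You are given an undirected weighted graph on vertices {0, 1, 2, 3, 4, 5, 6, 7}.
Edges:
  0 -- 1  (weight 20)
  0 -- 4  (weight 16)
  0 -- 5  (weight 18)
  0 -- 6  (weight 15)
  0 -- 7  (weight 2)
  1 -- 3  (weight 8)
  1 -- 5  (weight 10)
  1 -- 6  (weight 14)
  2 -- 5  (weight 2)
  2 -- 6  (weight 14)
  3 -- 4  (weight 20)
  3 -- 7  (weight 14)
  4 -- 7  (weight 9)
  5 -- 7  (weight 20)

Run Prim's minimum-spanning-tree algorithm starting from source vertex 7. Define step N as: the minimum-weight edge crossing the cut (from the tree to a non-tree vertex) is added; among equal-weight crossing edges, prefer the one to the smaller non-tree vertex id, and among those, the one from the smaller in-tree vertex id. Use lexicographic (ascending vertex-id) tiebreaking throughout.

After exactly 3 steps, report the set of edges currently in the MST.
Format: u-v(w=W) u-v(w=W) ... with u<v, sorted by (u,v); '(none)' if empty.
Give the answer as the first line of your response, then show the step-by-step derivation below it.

0-7(w=2) 3-7(w=14) 4-7(w=9)

step 1: add edge 0-7 (w=2); MST = {0-7(w=2)}
step 2: add edge 4-7 (w=9); MST = {0-7(w=2) 4-7(w=9)}
step 3: add edge 3-7 (w=14); MST = {0-7(w=2) 3-7(w=14) 4-7(w=9)}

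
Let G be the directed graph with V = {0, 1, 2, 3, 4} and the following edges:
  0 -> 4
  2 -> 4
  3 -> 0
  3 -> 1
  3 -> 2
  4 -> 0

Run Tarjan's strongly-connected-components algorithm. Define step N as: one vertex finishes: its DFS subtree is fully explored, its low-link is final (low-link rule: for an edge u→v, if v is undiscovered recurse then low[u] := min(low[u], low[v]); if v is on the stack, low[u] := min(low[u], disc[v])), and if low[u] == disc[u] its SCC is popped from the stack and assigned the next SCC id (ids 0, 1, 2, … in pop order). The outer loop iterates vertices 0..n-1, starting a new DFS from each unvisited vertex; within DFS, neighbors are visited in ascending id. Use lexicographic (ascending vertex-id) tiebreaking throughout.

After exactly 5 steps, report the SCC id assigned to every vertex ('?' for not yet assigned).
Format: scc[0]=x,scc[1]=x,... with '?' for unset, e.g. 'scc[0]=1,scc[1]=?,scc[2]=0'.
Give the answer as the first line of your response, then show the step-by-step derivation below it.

scc[0]=0,scc[1]=1,scc[2]=2,scc[3]=3,scc[4]=0

step 1: low=(low[0]=0,low[1]=?,low[2]=?,low[3]=?,low[4]=0); scc=(scc[0]=?,scc[1]=?,scc[2]=?,scc[3]=?,scc[4]=?)
step 2: low=(low[0]=0,low[1]=?,low[2]=?,low[3]=?,low[4]=0); scc=(scc[0]=0,scc[1]=?,scc[2]=?,scc[3]=?,scc[4]=0)
step 3: low=(low[0]=0,low[1]=2,low[2]=?,low[3]=?,low[4]=0); scc=(scc[0]=0,scc[1]=1,scc[2]=?,scc[3]=?,scc[4]=0)
step 4: low=(low[0]=0,low[1]=2,low[2]=3,low[3]=?,low[4]=0); scc=(scc[0]=0,scc[1]=1,scc[2]=2,scc[3]=?,scc[4]=0)
step 5: low=(low[0]=0,low[1]=2,low[2]=3,low[3]=4,low[4]=0); scc=(scc[0]=0,scc[1]=1,scc[2]=2,scc[3]=3,scc[4]=0)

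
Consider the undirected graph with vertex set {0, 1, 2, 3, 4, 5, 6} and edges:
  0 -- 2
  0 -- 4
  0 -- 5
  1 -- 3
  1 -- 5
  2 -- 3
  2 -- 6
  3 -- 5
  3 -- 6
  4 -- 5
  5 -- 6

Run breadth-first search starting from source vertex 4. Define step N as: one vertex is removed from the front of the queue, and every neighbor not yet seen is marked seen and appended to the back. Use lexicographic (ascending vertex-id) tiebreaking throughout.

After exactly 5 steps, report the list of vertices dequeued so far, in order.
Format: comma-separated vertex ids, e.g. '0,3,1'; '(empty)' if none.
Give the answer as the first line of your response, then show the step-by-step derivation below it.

4,0,5,2,1

step 1: dequeue 4; queue=[0,5]; order=4
step 2: dequeue 0; queue=[5,2]; order=4,0
step 3: dequeue 5; queue=[2,1,3,6]; order=4,0,5
step 4: dequeue 2; queue=[1,3,6]; order=4,0,5,2
step 5: dequeue 1; queue=[3,6]; order=4,0,5,2,1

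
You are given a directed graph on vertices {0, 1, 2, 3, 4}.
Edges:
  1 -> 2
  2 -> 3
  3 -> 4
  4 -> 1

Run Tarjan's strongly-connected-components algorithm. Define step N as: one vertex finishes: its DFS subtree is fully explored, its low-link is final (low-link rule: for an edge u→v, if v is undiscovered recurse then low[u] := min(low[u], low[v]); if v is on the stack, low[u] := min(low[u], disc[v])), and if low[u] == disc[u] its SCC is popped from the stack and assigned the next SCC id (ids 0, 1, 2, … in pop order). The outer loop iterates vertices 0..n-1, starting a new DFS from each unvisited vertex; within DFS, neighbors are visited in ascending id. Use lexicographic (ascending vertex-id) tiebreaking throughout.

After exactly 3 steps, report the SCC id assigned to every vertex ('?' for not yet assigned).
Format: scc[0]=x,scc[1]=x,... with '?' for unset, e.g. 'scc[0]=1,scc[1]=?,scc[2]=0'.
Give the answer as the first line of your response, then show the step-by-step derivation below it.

scc[0]=0,scc[1]=?,scc[2]=?,scc[3]=?,scc[4]=?

step 1: low=(low[0]=0,low[1]=?,low[2]=?,low[3]=?,low[4]=?); scc=(scc[0]=0,scc[1]=?,scc[2]=?,scc[3]=?,scc[4]=?)
step 2: low=(low[0]=0,low[1]=1,low[2]=2,low[3]=3,low[4]=1); scc=(scc[0]=0,scc[1]=?,scc[2]=?,scc[3]=?,scc[4]=?)
step 3: low=(low[0]=0,low[1]=1,low[2]=2,low[3]=1,low[4]=1); scc=(scc[0]=0,scc[1]=?,scc[2]=?,scc[3]=?,scc[4]=?)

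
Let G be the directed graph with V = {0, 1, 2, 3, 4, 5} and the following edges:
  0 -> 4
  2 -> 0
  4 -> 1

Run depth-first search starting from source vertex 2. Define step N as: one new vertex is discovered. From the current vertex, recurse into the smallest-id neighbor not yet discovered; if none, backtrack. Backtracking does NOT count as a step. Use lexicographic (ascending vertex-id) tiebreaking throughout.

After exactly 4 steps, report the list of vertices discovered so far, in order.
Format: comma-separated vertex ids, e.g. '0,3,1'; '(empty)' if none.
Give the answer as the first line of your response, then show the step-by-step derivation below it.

2,0,4,1

step 1: discover 2; path=2; order=2
step 2: discover 0; path=2>0; order=2,0
step 3: discover 4; path=2>0>4; order=2,0,4
step 4: discover 1; path=2>0>4>1; order=2,0,4,1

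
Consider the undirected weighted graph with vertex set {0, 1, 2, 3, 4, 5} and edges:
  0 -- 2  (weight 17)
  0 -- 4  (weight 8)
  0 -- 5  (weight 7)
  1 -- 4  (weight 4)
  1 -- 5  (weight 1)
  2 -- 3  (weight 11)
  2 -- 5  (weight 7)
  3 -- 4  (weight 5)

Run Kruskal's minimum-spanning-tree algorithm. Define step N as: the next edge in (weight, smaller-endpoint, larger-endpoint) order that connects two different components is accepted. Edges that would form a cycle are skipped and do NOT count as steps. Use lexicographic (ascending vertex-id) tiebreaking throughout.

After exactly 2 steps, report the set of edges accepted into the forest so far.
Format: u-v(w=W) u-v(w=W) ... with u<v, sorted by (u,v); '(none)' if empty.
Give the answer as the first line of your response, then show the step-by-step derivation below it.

1-4(w=4) 1-5(w=1)

step 1: add edge 1-5 (w=1); MST = {1-5(w=1)}
step 2: add edge 1-4 (w=4); MST = {1-4(w=4) 1-5(w=1)}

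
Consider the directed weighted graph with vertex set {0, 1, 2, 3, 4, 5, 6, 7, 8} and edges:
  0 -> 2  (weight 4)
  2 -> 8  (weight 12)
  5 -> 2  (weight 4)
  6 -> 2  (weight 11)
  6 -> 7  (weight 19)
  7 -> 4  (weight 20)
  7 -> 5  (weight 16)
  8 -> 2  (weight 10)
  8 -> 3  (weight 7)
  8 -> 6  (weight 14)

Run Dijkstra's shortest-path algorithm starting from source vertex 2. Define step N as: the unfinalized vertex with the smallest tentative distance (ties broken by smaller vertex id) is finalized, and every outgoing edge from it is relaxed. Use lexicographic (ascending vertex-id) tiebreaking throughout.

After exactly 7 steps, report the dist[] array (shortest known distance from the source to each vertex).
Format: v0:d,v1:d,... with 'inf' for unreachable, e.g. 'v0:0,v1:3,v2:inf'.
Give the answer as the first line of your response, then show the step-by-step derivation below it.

v0:inf,v1:inf,v2:0,v3:19,v4:65,v5:61,v6:26,v7:45,v8:12

step 1: dist = v0:inf,v1:inf,v2:0,v3:inf,v4:inf,v5:inf,v6:inf,v7:inf,v8:12
step 2: dist = v0:inf,v1:inf,v2:0,v3:19,v4:inf,v5:inf,v6:26,v7:inf,v8:12
step 3: dist = v0:inf,v1:inf,v2:0,v3:19,v4:inf,v5:inf,v6:26,v7:inf,v8:12
step 4: dist = v0:inf,v1:inf,v2:0,v3:19,v4:inf,v5:inf,v6:26,v7:45,v8:12
step 5: dist = v0:inf,v1:inf,v2:0,v3:19,v4:65,v5:61,v6:26,v7:45,v8:12
step 6: dist = v0:inf,v1:inf,v2:0,v3:19,v4:65,v5:61,v6:26,v7:45,v8:12
step 7: dist = v0:inf,v1:inf,v2:0,v3:19,v4:65,v5:61,v6:26,v7:45,v8:12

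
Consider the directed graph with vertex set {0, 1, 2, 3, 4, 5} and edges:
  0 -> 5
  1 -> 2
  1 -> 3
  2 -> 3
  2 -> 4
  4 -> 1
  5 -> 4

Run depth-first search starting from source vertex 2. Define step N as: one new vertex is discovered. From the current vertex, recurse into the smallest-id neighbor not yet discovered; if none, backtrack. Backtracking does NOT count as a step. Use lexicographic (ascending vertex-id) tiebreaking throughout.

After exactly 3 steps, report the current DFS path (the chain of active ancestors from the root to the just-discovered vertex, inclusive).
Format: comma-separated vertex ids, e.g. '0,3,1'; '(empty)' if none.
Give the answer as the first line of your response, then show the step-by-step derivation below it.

2,4

step 1: discover 2; path=2; order=2
step 2: discover 3; path=2>3; order=2,3
step 3: discover 4; path=2>4; order=2,3,4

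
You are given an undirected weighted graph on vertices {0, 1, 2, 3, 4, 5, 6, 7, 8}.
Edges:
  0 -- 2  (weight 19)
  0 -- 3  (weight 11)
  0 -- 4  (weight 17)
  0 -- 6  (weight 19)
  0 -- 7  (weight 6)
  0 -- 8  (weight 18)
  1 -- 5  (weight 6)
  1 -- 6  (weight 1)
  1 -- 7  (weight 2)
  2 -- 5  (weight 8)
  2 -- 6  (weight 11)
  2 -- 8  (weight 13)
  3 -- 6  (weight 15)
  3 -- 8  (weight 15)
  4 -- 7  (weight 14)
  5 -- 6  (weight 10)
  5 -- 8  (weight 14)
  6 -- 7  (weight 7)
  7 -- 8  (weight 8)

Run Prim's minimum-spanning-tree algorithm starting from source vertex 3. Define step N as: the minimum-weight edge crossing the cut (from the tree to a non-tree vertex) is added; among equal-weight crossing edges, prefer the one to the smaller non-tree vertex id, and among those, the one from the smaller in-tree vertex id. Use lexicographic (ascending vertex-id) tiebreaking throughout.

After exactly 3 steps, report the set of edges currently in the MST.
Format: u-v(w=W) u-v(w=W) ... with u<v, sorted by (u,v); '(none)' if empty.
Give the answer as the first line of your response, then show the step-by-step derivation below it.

0-3(w=11) 0-7(w=6) 1-7(w=2)

step 1: add edge 0-3 (w=11); MST = {0-3(w=11)}
step 2: add edge 0-7 (w=6); MST = {0-3(w=11) 0-7(w=6)}
step 3: add edge 1-7 (w=2); MST = {0-3(w=11) 0-7(w=6) 1-7(w=2)}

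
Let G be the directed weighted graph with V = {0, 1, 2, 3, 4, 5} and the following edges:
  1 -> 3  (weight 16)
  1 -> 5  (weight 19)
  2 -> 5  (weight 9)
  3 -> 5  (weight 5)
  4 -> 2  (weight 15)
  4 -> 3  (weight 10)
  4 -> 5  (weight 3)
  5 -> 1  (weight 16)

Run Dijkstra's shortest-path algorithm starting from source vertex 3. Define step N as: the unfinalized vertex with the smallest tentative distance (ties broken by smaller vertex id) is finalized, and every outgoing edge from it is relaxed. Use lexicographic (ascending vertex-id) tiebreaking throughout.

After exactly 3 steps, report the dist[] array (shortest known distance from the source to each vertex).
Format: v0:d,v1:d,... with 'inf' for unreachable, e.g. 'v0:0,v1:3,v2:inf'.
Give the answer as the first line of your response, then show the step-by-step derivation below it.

v0:inf,v1:21,v2:inf,v3:0,v4:inf,v5:5

step 1: dist = v0:inf,v1:inf,v2:inf,v3:0,v4:inf,v5:5
step 2: dist = v0:inf,v1:21,v2:inf,v3:0,v4:inf,v5:5
step 3: dist = v0:inf,v1:21,v2:inf,v3:0,v4:inf,v5:5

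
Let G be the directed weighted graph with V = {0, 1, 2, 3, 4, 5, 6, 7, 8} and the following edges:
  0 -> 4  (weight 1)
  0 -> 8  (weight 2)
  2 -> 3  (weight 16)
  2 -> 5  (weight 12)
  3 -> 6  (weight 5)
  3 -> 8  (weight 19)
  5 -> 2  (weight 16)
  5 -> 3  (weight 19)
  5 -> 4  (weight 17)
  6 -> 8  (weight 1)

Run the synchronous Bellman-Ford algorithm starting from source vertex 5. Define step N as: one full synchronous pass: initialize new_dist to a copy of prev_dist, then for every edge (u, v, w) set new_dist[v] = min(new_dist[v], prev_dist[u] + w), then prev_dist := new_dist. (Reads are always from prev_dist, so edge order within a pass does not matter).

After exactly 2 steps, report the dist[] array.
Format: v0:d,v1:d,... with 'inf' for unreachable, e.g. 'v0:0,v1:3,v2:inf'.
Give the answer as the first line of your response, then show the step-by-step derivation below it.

v0:inf,v1:inf,v2:16,v3:19,v4:17,v5:0,v6:24,v7:inf,v8:38

step 1: dist = v0:inf,v1:inf,v2:16,v3:19,v4:17,v5:0,v6:inf,v7:inf,v8:inf
step 2: dist = v0:inf,v1:inf,v2:16,v3:19,v4:17,v5:0,v6:24,v7:inf,v8:38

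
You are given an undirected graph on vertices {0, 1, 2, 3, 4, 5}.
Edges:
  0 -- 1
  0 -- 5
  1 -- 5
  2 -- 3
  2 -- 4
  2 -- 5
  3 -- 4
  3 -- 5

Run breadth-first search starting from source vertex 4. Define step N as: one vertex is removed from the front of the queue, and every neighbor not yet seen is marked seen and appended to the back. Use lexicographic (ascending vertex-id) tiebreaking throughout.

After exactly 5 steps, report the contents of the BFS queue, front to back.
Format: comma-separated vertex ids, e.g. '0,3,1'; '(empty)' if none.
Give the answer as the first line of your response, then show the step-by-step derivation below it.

1

step 1: dequeue 4; queue=[2,3]; order=4
step 2: dequeue 2; queue=[3,5]; order=4,2
step 3: dequeue 3; queue=[5]; order=4,2,3
step 4: dequeue 5; queue=[0,1]; order=4,2,3,5
step 5: dequeue 0; queue=[1]; order=4,2,3,5,0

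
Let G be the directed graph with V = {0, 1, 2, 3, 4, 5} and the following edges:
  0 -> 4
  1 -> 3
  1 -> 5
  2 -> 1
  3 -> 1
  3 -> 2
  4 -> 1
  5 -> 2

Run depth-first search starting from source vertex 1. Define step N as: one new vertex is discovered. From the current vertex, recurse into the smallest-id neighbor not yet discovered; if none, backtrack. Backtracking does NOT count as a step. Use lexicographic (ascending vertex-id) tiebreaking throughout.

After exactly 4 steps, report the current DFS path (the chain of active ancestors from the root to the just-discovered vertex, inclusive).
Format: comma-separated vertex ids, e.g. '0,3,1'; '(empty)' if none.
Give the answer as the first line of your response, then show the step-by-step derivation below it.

1,5

step 1: discover 1; path=1; order=1
step 2: discover 3; path=1>3; order=1,3
step 3: discover 2; path=1>3>2; order=1,3,2
step 4: discover 5; path=1>5; order=1,3,2,5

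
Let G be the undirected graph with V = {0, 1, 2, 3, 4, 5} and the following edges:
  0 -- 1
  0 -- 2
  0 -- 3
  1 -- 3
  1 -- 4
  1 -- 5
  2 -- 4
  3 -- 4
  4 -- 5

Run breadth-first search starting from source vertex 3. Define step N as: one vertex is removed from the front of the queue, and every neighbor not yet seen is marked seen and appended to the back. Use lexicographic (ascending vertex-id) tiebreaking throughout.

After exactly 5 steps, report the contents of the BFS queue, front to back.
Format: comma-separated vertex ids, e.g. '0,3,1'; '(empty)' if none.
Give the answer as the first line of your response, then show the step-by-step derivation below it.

5

step 1: dequeue 3; queue=[0,1,4]; order=3
step 2: dequeue 0; queue=[1,4,2]; order=3,0
step 3: dequeue 1; queue=[4,2,5]; order=3,0,1
step 4: dequeue 4; queue=[2,5]; order=3,0,1,4
step 5: dequeue 2; queue=[5]; order=3,0,1,4,2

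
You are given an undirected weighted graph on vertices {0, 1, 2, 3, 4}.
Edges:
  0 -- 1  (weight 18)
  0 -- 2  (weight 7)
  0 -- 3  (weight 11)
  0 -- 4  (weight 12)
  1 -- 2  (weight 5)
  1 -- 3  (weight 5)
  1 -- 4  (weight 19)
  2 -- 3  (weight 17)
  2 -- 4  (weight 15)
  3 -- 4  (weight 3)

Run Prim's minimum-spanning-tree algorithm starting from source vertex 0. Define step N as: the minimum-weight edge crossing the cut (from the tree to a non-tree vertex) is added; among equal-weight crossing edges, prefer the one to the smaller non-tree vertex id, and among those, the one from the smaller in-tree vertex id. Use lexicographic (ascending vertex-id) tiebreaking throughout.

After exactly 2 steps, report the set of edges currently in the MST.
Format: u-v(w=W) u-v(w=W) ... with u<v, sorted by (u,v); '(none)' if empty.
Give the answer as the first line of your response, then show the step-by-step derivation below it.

0-2(w=7) 1-2(w=5)

step 1: add edge 0-2 (w=7); MST = {0-2(w=7)}
step 2: add edge 1-2 (w=5); MST = {0-2(w=7) 1-2(w=5)}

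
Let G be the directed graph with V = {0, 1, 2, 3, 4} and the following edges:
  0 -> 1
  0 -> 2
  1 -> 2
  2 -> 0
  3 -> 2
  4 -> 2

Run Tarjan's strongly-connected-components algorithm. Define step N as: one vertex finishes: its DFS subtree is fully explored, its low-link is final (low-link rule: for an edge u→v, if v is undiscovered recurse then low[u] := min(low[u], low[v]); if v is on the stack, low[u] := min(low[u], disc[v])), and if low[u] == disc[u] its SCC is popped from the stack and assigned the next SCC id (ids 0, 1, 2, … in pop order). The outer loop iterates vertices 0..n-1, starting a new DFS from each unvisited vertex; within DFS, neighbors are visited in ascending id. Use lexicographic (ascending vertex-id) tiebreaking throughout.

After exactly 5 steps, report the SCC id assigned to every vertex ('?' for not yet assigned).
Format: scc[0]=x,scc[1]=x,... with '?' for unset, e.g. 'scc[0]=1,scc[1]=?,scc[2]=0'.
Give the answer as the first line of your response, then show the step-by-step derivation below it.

scc[0]=0,scc[1]=0,scc[2]=0,scc[3]=1,scc[4]=2

step 1: low=(low[0]=0,low[1]=1,low[2]=0,low[3]=?,low[4]=?); scc=(scc[0]=?,scc[1]=?,scc[2]=?,scc[3]=?,scc[4]=?)
step 2: low=(low[0]=0,low[1]=0,low[2]=0,low[3]=?,low[4]=?); scc=(scc[0]=?,scc[1]=?,scc[2]=?,scc[3]=?,scc[4]=?)
step 3: low=(low[0]=0,low[1]=0,low[2]=0,low[3]=?,low[4]=?); scc=(scc[0]=0,scc[1]=0,scc[2]=0,scc[3]=?,scc[4]=?)
step 4: low=(low[0]=0,low[1]=0,low[2]=0,low[3]=3,low[4]=?); scc=(scc[0]=0,scc[1]=0,scc[2]=0,scc[3]=1,scc[4]=?)
step 5: low=(low[0]=0,low[1]=0,low[2]=0,low[3]=3,low[4]=4); scc=(scc[0]=0,scc[1]=0,scc[2]=0,scc[3]=1,scc[4]=2)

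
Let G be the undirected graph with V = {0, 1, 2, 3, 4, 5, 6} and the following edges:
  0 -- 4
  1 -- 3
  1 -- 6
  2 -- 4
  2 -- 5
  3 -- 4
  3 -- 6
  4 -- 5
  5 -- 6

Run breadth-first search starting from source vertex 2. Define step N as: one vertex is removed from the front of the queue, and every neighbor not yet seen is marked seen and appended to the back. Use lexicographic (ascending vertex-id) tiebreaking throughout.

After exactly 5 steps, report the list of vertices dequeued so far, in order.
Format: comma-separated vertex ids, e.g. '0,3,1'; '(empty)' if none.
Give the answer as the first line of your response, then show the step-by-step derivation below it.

2,4,5,0,3

step 1: dequeue 2; queue=[4,5]; order=2
step 2: dequeue 4; queue=[5,0,3]; order=2,4
step 3: dequeue 5; queue=[0,3,6]; order=2,4,5
step 4: dequeue 0; queue=[3,6]; order=2,4,5,0
step 5: dequeue 3; queue=[6,1]; order=2,4,5,0,3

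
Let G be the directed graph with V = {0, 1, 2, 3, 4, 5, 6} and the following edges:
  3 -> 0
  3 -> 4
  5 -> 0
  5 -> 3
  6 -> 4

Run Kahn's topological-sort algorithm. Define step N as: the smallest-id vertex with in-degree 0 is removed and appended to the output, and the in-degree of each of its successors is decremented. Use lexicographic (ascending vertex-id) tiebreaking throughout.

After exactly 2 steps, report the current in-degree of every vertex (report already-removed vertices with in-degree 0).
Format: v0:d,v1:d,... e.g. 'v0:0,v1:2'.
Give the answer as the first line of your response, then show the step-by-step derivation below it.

v0:2,v1:0,v2:0,v3:1,v4:2,v5:0,v6:0

step 1: output 1; order=[1]; indeg=(2,0,0,1,2,0,0)
step 2: output 2; order=[1,2]; indeg=(2,0,0,1,2,0,0)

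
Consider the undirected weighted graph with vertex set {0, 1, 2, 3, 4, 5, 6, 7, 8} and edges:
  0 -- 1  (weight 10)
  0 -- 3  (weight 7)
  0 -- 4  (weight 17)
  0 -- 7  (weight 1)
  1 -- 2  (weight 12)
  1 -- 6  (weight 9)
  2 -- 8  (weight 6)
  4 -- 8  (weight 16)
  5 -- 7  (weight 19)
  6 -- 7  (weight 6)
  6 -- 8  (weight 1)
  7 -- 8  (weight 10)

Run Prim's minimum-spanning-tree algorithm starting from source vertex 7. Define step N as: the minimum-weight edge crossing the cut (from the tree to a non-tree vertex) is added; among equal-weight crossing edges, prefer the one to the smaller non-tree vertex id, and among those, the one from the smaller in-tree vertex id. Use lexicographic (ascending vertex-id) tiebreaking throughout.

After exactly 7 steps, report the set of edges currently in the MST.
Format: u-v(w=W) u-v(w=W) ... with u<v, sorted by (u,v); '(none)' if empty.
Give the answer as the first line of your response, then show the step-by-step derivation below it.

0-3(w=7) 0-7(w=1) 1-6(w=9) 2-8(w=6) 4-8(w=16) 6-7(w=6) 6-8(w=1)

step 1: add edge 0-7 (w=1); MST = {0-7(w=1)}
step 2: add edge 6-7 (w=6); MST = {0-7(w=1) 6-7(w=6)}
step 3: add edge 6-8 (w=1); MST = {0-7(w=1) 6-7(w=6) 6-8(w=1)}
step 4: add edge 2-8 (w=6); MST = {0-7(w=1) 2-8(w=6) 6-7(w=6) 6-8(w=1)}
step 5: add edge 0-3 (w=7); MST = {0-3(w=7) 0-7(w=1) 2-8(w=6) 6-7(w=6) 6-8(w=1)}
step 6: add edge 1-6 (w=9); MST = {0-3(w=7) 0-7(w=1) 1-6(w=9) 2-8(w=6) 6-7(w=6) 6-8(w=1)}
step 7: add edge 4-8 (w=16); MST = {0-3(w=7) 0-7(w=1) 1-6(w=9) 2-8(w=6) 4-8(w=16) 6-7(w=6) 6-8(w=1)}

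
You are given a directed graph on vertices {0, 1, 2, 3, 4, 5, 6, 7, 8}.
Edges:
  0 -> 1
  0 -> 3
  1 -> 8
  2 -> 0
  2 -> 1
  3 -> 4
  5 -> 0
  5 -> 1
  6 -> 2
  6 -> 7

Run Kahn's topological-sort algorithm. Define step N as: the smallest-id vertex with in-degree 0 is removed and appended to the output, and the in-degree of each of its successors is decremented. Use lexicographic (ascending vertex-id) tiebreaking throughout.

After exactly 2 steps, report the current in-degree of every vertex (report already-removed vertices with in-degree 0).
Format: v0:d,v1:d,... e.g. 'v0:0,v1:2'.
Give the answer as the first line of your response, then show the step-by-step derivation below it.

v0:1,v1:2,v2:0,v3:1,v4:1,v5:0,v6:0,v7:0,v8:1

step 1: output 5; order=[5]; indeg=(1,2,1,1,1,0,0,1,1)
step 2: output 6; order=[5,6]; indeg=(1,2,0,1,1,0,0,0,1)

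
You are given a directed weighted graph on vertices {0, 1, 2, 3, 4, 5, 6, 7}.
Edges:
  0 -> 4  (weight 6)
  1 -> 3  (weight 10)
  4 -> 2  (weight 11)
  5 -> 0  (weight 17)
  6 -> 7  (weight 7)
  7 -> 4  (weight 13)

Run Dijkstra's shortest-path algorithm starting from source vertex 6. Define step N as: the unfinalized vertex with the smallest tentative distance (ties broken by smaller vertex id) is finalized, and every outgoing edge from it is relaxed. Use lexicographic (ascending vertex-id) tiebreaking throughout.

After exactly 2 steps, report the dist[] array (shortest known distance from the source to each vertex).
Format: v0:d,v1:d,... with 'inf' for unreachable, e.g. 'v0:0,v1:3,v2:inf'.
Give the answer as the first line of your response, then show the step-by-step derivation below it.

v0:inf,v1:inf,v2:inf,v3:inf,v4:20,v5:inf,v6:0,v7:7

step 1: dist = v0:inf,v1:inf,v2:inf,v3:inf,v4:inf,v5:inf,v6:0,v7:7
step 2: dist = v0:inf,v1:inf,v2:inf,v3:inf,v4:20,v5:inf,v6:0,v7:7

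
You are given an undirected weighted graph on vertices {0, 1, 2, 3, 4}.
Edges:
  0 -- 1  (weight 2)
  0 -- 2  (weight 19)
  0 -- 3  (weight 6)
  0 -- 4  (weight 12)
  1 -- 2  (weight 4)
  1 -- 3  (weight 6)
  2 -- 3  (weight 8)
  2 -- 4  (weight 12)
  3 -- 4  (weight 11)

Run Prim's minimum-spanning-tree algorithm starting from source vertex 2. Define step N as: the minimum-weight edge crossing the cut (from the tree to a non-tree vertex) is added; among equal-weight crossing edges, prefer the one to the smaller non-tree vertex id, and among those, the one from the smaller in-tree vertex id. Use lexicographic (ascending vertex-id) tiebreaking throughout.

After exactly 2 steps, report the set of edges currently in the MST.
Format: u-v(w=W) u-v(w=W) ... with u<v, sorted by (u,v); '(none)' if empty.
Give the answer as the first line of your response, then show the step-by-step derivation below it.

0-1(w=2) 1-2(w=4)

step 1: add edge 1-2 (w=4); MST = {1-2(w=4)}
step 2: add edge 0-1 (w=2); MST = {0-1(w=2) 1-2(w=4)}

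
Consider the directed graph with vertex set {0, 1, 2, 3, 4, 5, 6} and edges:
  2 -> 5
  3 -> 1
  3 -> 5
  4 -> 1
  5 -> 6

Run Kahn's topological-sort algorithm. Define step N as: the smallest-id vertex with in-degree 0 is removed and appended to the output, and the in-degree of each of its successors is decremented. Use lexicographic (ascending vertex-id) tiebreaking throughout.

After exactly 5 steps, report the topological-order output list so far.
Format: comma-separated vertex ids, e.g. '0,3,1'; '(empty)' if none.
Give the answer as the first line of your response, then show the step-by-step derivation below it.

0,2,3,4,1

step 1: output 0; order=[0]; indeg=(0,2,0,0,0,2,1)
step 2: output 2; order=[0,2]; indeg=(0,2,0,0,0,1,1)
step 3: output 3; order=[0,2,3]; indeg=(0,1,0,0,0,0,1)
step 4: output 4; order=[0,2,3,4]; indeg=(0,0,0,0,0,0,1)
step 5: output 1; order=[0,2,3,4,1]; indeg=(0,0,0,0,0,0,1)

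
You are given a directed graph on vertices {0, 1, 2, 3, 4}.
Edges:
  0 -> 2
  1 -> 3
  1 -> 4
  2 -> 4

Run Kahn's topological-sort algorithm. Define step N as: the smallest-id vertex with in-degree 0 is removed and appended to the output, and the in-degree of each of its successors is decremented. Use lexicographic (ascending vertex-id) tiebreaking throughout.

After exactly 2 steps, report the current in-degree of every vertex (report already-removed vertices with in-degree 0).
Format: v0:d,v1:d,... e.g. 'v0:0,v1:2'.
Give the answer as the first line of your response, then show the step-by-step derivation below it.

v0:0,v1:0,v2:0,v3:0,v4:1

step 1: output 0; order=[0]; indeg=(0,0,0,1,2)
step 2: output 1; order=[0,1]; indeg=(0,0,0,0,1)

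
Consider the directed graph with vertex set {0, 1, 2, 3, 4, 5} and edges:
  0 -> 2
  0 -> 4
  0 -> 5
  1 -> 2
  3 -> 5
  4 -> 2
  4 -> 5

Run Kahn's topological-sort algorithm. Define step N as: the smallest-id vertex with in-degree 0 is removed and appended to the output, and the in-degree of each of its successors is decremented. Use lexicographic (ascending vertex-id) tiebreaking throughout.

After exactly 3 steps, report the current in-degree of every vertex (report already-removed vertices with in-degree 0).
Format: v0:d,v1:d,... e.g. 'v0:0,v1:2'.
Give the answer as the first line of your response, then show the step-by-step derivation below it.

v0:0,v1:0,v2:1,v3:0,v4:0,v5:1

step 1: output 0; order=[0]; indeg=(0,0,2,0,0,2)
step 2: output 1; order=[0,1]; indeg=(0,0,1,0,0,2)
step 3: output 3; order=[0,1,3]; indeg=(0,0,1,0,0,1)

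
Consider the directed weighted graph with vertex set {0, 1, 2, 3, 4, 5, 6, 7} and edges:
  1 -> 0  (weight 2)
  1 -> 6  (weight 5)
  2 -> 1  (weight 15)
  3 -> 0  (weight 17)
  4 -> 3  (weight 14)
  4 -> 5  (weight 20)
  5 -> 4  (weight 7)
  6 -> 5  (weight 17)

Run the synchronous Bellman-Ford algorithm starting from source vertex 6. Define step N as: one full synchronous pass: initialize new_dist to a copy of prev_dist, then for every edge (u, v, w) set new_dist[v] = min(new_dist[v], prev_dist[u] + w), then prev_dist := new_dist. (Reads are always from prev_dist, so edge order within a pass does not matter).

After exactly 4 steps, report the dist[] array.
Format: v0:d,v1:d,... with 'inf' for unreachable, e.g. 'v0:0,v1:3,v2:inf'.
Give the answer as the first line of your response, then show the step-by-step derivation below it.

v0:55,v1:inf,v2:inf,v3:38,v4:24,v5:17,v6:0,v7:inf

step 1: dist = v0:inf,v1:inf,v2:inf,v3:inf,v4:inf,v5:17,v6:0,v7:inf
step 2: dist = v0:inf,v1:inf,v2:inf,v3:inf,v4:24,v5:17,v6:0,v7:inf
step 3: dist = v0:inf,v1:inf,v2:inf,v3:38,v4:24,v5:17,v6:0,v7:inf
step 4: dist = v0:55,v1:inf,v2:inf,v3:38,v4:24,v5:17,v6:0,v7:inf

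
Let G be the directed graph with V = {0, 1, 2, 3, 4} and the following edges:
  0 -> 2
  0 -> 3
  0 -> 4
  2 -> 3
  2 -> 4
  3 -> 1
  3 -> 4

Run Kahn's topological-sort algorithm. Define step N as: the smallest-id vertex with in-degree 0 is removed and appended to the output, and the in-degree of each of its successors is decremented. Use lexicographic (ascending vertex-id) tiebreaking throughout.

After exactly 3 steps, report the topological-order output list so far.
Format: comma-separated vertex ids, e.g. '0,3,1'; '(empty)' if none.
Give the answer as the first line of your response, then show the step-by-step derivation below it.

0,2,3

step 1: output 0; order=[0]; indeg=(0,1,0,1,2)
step 2: output 2; order=[0,2]; indeg=(0,1,0,0,1)
step 3: output 3; order=[0,2,3]; indeg=(0,0,0,0,0)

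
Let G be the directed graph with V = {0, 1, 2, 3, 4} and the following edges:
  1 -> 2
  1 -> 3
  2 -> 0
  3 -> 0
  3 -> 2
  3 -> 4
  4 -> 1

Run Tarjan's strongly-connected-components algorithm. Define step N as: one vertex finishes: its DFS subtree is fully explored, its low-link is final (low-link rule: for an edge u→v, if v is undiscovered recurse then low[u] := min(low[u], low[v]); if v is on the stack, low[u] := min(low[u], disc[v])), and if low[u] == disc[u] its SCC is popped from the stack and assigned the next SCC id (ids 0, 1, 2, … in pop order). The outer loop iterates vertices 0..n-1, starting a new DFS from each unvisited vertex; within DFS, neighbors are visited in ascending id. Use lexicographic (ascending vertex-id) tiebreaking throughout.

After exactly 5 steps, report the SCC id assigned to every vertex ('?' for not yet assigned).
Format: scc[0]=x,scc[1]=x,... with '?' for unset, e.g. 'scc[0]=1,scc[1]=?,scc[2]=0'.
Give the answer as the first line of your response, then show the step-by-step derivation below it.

scc[0]=0,scc[1]=2,scc[2]=1,scc[3]=2,scc[4]=2

step 1: low=(low[0]=0,low[1]=?,low[2]=?,low[3]=?,low[4]=?); scc=(scc[0]=0,scc[1]=?,scc[2]=?,scc[3]=?,scc[4]=?)
step 2: low=(low[0]=0,low[1]=1,low[2]=2,low[3]=?,low[4]=?); scc=(scc[0]=0,scc[1]=?,scc[2]=1,scc[3]=?,scc[4]=?)
step 3: low=(low[0]=0,low[1]=1,low[2]=2,low[3]=3,low[4]=1); scc=(scc[0]=0,scc[1]=?,scc[2]=1,scc[3]=?,scc[4]=?)
step 4: low=(low[0]=0,low[1]=1,low[2]=2,low[3]=1,low[4]=1); scc=(scc[0]=0,scc[1]=?,scc[2]=1,scc[3]=?,scc[4]=?)
step 5: low=(low[0]=0,low[1]=1,low[2]=2,low[3]=1,low[4]=1); scc=(scc[0]=0,scc[1]=2,scc[2]=1,scc[3]=2,scc[4]=2)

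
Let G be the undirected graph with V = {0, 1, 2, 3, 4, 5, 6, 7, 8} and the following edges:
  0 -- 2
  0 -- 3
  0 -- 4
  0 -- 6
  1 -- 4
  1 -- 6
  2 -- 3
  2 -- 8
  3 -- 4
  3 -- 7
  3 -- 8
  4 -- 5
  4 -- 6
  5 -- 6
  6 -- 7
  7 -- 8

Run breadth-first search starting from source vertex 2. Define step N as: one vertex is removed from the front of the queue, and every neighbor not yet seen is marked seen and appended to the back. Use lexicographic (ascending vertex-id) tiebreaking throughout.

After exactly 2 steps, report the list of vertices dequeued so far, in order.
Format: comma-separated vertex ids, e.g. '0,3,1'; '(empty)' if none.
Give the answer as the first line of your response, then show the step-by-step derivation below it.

2,0

step 1: dequeue 2; queue=[0,3,8]; order=2
step 2: dequeue 0; queue=[3,8,4,6]; order=2,0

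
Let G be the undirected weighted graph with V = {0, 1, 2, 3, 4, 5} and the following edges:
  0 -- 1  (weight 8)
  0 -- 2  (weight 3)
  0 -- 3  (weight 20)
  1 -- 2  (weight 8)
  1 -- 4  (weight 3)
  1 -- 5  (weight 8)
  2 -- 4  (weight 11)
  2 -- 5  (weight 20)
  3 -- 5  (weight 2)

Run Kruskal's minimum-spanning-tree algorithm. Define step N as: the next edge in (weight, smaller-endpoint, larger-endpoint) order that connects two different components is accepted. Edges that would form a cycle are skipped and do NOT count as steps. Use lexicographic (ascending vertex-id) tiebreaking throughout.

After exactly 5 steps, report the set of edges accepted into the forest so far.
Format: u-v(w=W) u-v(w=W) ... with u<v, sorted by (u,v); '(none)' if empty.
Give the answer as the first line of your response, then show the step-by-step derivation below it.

0-1(w=8) 0-2(w=3) 1-4(w=3) 1-5(w=8) 3-5(w=2)

step 1: add edge 3-5 (w=2); MST = {3-5(w=2)}
step 2: add edge 0-2 (w=3); MST = {0-2(w=3) 3-5(w=2)}
step 3: add edge 1-4 (w=3); MST = {0-2(w=3) 1-4(w=3) 3-5(w=2)}
step 4: add edge 0-1 (w=8); MST = {0-1(w=8) 0-2(w=3) 1-4(w=3) 3-5(w=2)}
step 5: add edge 1-5 (w=8); MST = {0-1(w=8) 0-2(w=3) 1-4(w=3) 1-5(w=8) 3-5(w=2)}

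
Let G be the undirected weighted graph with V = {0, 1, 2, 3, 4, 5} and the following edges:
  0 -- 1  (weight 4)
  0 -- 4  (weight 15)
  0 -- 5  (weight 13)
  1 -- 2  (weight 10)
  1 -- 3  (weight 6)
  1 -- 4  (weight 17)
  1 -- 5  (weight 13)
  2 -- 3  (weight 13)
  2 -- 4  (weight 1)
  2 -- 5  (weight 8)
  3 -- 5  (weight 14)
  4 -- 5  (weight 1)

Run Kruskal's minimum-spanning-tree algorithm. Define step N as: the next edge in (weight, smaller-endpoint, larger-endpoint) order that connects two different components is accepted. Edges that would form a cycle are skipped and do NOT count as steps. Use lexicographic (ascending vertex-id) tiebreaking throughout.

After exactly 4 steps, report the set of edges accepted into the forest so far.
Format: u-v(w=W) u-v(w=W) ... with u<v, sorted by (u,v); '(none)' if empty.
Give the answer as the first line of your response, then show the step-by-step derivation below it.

0-1(w=4) 1-3(w=6) 2-4(w=1) 4-5(w=1)

step 1: add edge 2-4 (w=1); MST = {2-4(w=1)}
step 2: add edge 4-5 (w=1); MST = {2-4(w=1) 4-5(w=1)}
step 3: add edge 0-1 (w=4); MST = {0-1(w=4) 2-4(w=1) 4-5(w=1)}
step 4: add edge 1-3 (w=6); MST = {0-1(w=4) 1-3(w=6) 2-4(w=1) 4-5(w=1)}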